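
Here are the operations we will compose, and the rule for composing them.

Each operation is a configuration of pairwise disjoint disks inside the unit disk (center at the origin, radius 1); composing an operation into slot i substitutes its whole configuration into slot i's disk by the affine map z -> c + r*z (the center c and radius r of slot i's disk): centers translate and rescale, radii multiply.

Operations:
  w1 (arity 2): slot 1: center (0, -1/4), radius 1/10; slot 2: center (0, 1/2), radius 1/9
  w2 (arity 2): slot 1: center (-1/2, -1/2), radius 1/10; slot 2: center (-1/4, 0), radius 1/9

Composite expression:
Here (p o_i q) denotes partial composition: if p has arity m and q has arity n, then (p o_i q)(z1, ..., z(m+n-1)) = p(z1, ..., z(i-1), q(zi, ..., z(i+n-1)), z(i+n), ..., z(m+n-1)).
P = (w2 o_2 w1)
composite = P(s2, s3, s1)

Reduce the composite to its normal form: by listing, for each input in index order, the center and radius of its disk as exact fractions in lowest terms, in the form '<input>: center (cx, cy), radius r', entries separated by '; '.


s1: center (-1/4, 1/18), radius 1/81; s2: center (-1/2, -1/2), radius 1/10; s3: center (-1/4, -1/36), radius 1/90

Affine substitution under w2: radii multiply and s-centers shift.
for s2, the 1-step affine chain lands on center (-1/2, -1/2), radius 1/10
for s3, the 2-step affine chain lands on center (-1/4, -1/36), radius 1/90
for s1, the 2-step affine chain lands on center (-1/4, 1/18), radius 1/81


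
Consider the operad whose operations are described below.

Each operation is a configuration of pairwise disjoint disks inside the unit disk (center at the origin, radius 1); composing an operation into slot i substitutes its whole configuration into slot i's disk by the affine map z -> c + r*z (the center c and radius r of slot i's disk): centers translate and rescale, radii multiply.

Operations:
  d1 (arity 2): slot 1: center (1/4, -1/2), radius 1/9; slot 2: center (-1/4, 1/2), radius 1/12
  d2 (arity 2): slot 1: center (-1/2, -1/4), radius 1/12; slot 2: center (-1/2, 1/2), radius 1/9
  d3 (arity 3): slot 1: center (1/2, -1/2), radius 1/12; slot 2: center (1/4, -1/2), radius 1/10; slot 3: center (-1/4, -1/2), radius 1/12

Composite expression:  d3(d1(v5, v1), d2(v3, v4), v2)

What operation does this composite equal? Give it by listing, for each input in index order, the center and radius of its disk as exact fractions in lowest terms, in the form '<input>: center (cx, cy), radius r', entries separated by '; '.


v1: center (23/48, -11/24), radius 1/144; v2: center (-1/4, -1/2), radius 1/12; v3: center (1/5, -21/40), radius 1/120; v4: center (1/5, -9/20), radius 1/90; v5: center (25/48, -13/24), radius 1/108

Affine substitution under d3: radii multiply and v-centers shift.
input v5: applying the 2 nested substitutions gives center (25/48, -13/24), radius 1/108
input v1: applying the 2 nested substitutions gives center (23/48, -11/24), radius 1/144
input v3: applying the 2 nested substitutions gives center (1/5, -21/40), radius 1/120
input v4: applying the 2 nested substitutions gives center (1/5, -9/20), radius 1/90
input v2: applying the 1 nested substitution gives center (-1/4, -1/2), radius 1/12


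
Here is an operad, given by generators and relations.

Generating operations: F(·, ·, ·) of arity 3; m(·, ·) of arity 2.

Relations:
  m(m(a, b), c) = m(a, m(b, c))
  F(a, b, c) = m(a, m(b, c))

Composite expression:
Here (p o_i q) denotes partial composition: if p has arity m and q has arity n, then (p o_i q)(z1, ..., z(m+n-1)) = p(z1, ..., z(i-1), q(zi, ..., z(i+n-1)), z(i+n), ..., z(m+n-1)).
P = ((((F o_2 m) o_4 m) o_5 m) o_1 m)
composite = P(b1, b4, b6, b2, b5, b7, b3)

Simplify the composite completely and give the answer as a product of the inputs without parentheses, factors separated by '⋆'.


b1 ⋆ b4 ⋆ b6 ⋆ b2 ⋆ b5 ⋆ b7 ⋆ b3

Key point: F is associative — brackets drop, the b-order remains.
m(b1, b4) reduces to b1 ⋆ b4
m(b6, b2) reduces to b6 ⋆ b2
m(b7, b3) reduces to b7 ⋆ b3
m(b5, m(b7, b3)) reduces to b5 ⋆ b7 ⋆ b3
F(m(b1, b4), m(b6, b2), m(b5, m(b7, b3))) reduces to b1 ⋆ b4 ⋆ b6 ⋆ b2 ⋆ b5 ⋆ b7 ⋆ b3


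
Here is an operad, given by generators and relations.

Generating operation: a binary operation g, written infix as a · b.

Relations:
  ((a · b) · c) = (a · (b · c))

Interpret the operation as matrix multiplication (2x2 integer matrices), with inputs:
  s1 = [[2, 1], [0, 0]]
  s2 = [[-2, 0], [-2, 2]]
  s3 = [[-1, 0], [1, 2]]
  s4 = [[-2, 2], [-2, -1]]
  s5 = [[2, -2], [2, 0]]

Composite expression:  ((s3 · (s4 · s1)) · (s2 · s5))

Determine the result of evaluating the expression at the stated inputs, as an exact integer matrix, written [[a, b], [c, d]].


[[-16, 24], [48, -72]]


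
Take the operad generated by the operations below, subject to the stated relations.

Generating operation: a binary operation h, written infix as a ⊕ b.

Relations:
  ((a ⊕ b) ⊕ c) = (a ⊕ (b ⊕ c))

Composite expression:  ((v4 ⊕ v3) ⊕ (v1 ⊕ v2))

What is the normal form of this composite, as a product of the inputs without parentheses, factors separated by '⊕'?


Under associativity of h, the answer is the v's in reading order.
(v4 ⊕ v3) reduces to v4 ⊕ v3
(v1 ⊕ v2) reduces to v1 ⊕ v2
((v4 ⊕ v3) ⊕ (v1 ⊕ v2)) reduces to v4 ⊕ v3 ⊕ v1 ⊕ v2

v4 ⊕ v3 ⊕ v1 ⊕ v2


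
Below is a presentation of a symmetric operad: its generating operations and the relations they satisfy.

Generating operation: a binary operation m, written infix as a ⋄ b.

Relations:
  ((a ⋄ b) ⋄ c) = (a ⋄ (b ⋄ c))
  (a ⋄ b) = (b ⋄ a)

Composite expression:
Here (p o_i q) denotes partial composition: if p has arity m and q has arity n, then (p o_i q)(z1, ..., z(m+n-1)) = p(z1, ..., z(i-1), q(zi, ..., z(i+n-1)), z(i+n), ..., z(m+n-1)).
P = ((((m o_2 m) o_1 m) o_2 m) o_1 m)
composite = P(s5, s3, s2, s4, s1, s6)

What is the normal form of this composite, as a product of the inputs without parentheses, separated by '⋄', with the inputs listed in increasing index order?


s1 ⋄ s2 ⋄ s3 ⋄ s4 ⋄ s5 ⋄ s6

With m associative and commutative, the s-input set is all that matters.
(s5 ⋄ s3) collapses to s5 ⋄ s3
(s2 ⋄ s4) collapses to s2 ⋄ s4
((s5 ⋄ s3) ⋄ (s2 ⋄ s4)) collapses to s5 ⋄ s3 ⋄ s2 ⋄ s4
(s1 ⋄ s6) collapses to s1 ⋄ s6
(((s5 ⋄ s3) ⋄ (s2 ⋄ s4)) ⋄ (s1 ⋄ s6)) collapses to s5 ⋄ s3 ⋄ s2 ⋄ s4 ⋄ s1 ⋄ s6
commutativity sorts the factors: s1 ⋄ s2 ⋄ s3 ⋄ s4 ⋄ s5 ⋄ s6


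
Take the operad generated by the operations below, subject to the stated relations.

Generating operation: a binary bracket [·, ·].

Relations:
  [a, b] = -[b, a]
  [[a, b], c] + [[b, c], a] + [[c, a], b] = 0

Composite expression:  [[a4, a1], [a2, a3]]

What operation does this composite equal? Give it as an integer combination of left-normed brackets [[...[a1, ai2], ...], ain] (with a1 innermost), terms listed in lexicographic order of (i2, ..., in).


-[[[a1, a4], a2], a3] + [[[a1, a4], a3], a2]

A multilinear Lie element is pinned by a1-initial words (a1 innermost).
Composite bracket: [[a4, a1], [a2, a3]]
Under [a, b] = ab - ba we get 8 signed associative words (2^3 = 8).
Coefficients come from the a1-initial words:
  the word a1a4a2a3 carries sign -1 and contributes -[[[a1, a4], a2], a3]
  the word a1a4a3a2 carries sign +1 and contributes +[[[a1, a4], a3], a2]


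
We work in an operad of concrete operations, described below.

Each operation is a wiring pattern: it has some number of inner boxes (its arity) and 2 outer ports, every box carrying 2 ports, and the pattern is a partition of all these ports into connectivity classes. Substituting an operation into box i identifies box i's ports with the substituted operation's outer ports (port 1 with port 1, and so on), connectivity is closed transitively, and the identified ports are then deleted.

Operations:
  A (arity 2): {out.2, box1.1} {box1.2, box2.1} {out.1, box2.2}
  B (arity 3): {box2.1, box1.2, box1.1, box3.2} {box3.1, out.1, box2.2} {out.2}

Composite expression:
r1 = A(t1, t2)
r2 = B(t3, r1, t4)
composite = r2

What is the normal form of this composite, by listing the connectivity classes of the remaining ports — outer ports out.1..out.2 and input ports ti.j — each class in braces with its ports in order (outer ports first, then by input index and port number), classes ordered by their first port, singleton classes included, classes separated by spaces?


Treat the ports identified at B as solder joints: merge, then drop.
the subtree at A composes to {out.1, t2.2} {out.2, t1.1} {t1.2, t2.1} on (t1, t2); out.j = own outer ports
the subtree at B composes to {out.1, t1.1, t4.1} {out.2} {t1.2, t2.1} {t2.2, t3.1, t3.2, t4.2} on (t3, t1, t2, t4); out.j = own outer ports

{out.1, t1.1, t4.1} {out.2} {t1.2, t2.1} {t2.2, t3.1, t3.2, t4.2}


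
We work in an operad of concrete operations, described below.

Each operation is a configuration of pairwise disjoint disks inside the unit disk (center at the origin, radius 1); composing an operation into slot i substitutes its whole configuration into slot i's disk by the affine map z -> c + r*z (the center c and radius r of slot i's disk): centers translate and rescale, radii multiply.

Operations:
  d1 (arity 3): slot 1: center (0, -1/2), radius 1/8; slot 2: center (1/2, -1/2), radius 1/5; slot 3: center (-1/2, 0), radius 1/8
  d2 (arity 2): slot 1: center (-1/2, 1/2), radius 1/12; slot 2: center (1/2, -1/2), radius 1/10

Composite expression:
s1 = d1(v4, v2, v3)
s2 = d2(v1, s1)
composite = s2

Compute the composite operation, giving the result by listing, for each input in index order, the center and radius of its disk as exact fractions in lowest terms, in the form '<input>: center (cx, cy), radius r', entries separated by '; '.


Below d2, radii multiply path by path; the v-disk centers shift.
for v1, the 1-step affine chain lands on center (-1/2, 1/2), radius 1/12
for v4, the 2-step affine chain lands on center (1/2, -11/20), radius 1/80
for v2, the 2-step affine chain lands on center (11/20, -11/20), radius 1/50
for v3, the 2-step affine chain lands on center (9/20, -1/2), radius 1/80

v1: center (-1/2, 1/2), radius 1/12; v2: center (11/20, -11/20), radius 1/50; v3: center (9/20, -1/2), radius 1/80; v4: center (1/2, -11/20), radius 1/80


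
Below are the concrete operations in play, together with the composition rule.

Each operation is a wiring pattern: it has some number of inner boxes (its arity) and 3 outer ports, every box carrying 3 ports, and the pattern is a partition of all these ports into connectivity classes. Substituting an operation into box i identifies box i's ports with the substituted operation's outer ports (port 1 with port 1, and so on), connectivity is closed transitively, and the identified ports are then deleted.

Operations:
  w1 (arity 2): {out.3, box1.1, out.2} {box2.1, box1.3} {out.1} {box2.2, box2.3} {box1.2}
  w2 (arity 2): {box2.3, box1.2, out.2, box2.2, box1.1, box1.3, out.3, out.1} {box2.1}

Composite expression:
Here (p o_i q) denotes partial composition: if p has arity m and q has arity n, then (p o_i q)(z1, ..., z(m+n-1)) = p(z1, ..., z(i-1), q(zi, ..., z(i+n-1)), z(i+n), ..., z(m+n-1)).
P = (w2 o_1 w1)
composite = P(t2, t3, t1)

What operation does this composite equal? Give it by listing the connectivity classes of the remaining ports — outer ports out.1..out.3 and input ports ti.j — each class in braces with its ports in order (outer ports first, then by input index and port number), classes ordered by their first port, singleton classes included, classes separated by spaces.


Reachability decides: close wires over w2-identified ports.
composing w1 on (t2, t3), with out.j its own outer ports: {out.1} {out.2, out.3, t2.1} {t2.2} {t2.3, t3.1} {t3.2, t3.3}
composing w2 on (t2, t3, t1), with out.j its own outer ports: {out.1, out.2, out.3, t1.2, t1.3, t2.1} {t1.1} {t2.2} {t2.3, t3.1} {t3.2, t3.3}

{out.1, out.2, out.3, t1.2, t1.3, t2.1} {t1.1} {t2.2} {t2.3, t3.1} {t3.2, t3.3}


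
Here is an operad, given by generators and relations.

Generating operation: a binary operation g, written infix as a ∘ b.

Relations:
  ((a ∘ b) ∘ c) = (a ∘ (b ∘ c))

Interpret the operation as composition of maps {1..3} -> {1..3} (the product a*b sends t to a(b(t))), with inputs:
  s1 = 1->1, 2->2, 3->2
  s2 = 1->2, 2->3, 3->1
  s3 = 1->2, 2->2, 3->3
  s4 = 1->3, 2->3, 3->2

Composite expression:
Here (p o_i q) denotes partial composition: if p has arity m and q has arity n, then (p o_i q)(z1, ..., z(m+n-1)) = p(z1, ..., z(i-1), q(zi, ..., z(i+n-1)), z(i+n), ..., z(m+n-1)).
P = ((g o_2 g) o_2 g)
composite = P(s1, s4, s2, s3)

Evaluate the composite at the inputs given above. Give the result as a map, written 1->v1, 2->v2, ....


1->2, 2->2, 3->2

(s4 ∘ s2) = 1->3, 2->2, 3->3
((s4 ∘ s2) ∘ s3) = 1->2, 2->2, 3->3
(s1 ∘ ((s4 ∘ s2) ∘ s3)) = 1->2, 2->2, 3->2


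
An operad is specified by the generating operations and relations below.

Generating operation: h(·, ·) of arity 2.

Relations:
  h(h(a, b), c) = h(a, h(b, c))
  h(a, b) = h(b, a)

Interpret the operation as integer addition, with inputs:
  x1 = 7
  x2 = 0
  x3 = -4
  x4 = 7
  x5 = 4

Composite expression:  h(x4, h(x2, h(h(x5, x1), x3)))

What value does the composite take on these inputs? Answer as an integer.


14

h(x5, x1) = 11
h(h(x5, x1), x3) = 7
h(x2, h(h(x5, x1), x3)) = 7
h(x4, h(x2, h(h(x5, x1), x3))) = 14


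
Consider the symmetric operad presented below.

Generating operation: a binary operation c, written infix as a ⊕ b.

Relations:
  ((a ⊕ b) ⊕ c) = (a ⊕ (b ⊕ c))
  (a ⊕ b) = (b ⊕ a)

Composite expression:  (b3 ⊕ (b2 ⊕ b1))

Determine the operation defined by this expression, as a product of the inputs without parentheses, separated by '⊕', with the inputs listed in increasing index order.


b1 ⊕ b2 ⊕ b3

Both nesting and order wash out for c; what remains is which b's occur.
(b2 ⊕ b1) linearizes to b2 ⊕ b1
(b3 ⊕ (b2 ⊕ b1)) linearizes to b3 ⊕ b2 ⊕ b1
reordering the factors by index: b1 ⊕ b2 ⊕ b3


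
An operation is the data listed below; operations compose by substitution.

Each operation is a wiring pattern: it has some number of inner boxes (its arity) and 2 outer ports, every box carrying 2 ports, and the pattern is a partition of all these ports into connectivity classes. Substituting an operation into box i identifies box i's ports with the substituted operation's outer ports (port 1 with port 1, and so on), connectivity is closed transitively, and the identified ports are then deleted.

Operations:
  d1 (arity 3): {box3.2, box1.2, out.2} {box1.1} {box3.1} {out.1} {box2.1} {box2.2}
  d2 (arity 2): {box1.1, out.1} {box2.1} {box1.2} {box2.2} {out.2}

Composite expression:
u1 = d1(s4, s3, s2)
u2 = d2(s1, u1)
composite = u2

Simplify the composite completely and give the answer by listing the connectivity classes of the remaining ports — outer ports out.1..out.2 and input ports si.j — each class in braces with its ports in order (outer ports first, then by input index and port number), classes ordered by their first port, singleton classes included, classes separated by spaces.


{out.1, s1.1} {out.2} {s1.2} {s2.1} {s2.2, s4.2} {s3.1} {s3.2} {s4.1}

Treat the ports identified at d2 as solder joints: merge, then drop.
the subtree at d1 composes to {out.1} {out.2, s2.2, s4.2} {s2.1} {s3.1} {s3.2} {s4.1} on (s4, s3, s2); out.j = own outer ports
the subtree at d2 composes to {out.1, s1.1} {out.2} {s1.2} {s2.1} {s2.2, s4.2} {s3.1} {s3.2} {s4.1} on (s1, s4, s3, s2); out.j = own outer ports


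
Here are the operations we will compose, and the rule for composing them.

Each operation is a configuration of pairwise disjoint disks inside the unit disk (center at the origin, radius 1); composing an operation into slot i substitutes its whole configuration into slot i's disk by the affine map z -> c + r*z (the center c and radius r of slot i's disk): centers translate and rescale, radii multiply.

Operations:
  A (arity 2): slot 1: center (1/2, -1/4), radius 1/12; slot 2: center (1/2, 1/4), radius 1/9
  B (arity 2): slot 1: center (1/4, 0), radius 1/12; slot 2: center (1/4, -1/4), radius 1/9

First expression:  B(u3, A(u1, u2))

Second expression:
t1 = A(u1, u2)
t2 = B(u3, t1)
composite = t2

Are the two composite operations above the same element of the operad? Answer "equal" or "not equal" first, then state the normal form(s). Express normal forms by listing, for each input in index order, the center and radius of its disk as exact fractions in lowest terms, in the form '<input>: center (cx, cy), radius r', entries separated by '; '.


equal; the common form is u1: center (11/36, -5/18), radius 1/108; u2: center (11/36, -2/9), radius 1/81; u3: center (1/4, 0), radius 1/12

The first expression reduces to u1: center (11/36, -5/18), radius 1/108; u2: center (11/36, -2/9), radius 1/81; u3: center (1/4, 0), radius 1/12
The second expression reduces to u1: center (11/36, -5/18), radius 1/108; u2: center (11/36, -2/9), radius 1/81; u3: center (1/4, 0), radius 1/12
Both agree, so they are equal.


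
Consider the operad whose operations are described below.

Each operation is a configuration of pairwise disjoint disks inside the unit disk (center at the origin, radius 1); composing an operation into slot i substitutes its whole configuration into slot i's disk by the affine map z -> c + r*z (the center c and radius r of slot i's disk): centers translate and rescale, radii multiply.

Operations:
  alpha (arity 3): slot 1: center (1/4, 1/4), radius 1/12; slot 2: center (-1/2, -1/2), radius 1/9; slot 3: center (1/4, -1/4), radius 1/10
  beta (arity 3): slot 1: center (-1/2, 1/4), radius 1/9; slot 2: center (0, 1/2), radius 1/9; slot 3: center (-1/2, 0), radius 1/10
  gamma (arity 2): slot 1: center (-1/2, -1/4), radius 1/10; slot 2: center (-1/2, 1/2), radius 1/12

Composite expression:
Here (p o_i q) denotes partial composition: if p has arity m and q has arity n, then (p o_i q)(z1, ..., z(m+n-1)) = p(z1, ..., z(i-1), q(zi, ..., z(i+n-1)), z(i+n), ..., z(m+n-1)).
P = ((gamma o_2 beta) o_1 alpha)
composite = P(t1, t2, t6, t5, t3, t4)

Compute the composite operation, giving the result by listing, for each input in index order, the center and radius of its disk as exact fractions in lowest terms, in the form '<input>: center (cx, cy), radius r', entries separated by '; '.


t1: center (-19/40, -9/40), radius 1/120; t2: center (-11/20, -3/10), radius 1/90; t3: center (-1/2, 13/24), radius 1/108; t4: center (-13/24, 1/2), radius 1/120; t5: center (-13/24, 25/48), radius 1/108; t6: center (-19/40, -11/40), radius 1/100


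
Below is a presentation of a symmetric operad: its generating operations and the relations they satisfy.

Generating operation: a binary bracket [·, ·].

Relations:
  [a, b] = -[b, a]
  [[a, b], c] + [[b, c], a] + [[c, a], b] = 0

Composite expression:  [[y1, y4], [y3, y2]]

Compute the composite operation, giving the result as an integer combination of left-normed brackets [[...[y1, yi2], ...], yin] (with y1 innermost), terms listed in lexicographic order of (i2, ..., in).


-[[[y1, y4], y2], y3] + [[[y1, y4], y3], y2]


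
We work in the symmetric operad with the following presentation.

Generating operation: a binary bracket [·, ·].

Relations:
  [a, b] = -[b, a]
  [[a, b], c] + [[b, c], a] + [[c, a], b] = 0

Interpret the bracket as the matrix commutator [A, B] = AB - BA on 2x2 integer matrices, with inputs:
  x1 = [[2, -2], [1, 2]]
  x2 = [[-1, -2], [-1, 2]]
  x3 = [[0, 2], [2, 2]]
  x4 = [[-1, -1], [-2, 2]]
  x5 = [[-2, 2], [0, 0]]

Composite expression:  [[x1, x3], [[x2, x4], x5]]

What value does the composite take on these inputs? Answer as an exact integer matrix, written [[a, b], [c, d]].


[[-12, -24], [48, 12]]

[x1, x3] = [[-6, -4], [-2, 6]]
[x2, x4] = [[3, -3], [-3, -3]]
[[x2, x4], x5] = [[6, 6], [6, -6]]
[[x1, x3], [[x2, x4], x5]] = [[-12, -24], [48, 12]]


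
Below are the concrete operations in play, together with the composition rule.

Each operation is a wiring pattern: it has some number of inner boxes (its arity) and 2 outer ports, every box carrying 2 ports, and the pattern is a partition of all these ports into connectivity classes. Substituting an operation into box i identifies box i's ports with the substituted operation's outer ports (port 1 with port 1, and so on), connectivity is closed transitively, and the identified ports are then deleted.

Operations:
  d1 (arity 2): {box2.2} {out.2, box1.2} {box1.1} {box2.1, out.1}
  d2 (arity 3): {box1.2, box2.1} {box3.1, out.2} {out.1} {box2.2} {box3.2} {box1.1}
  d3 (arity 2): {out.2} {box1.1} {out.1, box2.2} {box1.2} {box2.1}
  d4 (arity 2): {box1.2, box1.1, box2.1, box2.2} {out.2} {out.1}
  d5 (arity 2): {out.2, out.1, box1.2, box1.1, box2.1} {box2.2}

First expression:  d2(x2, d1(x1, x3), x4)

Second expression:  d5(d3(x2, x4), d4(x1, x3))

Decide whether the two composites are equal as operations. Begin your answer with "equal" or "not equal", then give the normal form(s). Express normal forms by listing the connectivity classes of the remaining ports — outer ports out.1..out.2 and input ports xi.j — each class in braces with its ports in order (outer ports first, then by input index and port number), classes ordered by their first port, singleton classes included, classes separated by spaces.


The first expression, normalized: {out.1} {out.2, x4.1} {x1.1} {x1.2} {x2.1} {x2.2, x3.1} {x3.2} {x4.2}
The second expression, normalized: {out.1, out.2, x4.2} {x1.1, x1.2, x3.1, x3.2} {x2.1} {x2.2} {x4.1}
No match — not equal.

not equal: they reduce to {out.1} {out.2, x4.1} {x1.1} {x1.2} {x2.1} {x2.2, x3.1} {x3.2} {x4.2} and {out.1, out.2, x4.2} {x1.1, x1.2, x3.1, x3.2} {x2.1} {x2.2} {x4.1}


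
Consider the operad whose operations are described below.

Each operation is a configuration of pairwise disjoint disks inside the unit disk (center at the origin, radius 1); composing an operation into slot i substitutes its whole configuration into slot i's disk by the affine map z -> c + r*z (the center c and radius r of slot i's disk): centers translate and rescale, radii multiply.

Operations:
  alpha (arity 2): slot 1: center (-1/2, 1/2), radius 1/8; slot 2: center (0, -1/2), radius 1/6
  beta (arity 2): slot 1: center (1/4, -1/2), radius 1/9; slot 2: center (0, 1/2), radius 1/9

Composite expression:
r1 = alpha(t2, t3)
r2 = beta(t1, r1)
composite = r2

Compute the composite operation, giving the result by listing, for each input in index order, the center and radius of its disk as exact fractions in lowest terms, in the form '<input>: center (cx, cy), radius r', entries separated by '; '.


t1: center (1/4, -1/2), radius 1/9; t2: center (-1/18, 5/9), radius 1/72; t3: center (0, 4/9), radius 1/54


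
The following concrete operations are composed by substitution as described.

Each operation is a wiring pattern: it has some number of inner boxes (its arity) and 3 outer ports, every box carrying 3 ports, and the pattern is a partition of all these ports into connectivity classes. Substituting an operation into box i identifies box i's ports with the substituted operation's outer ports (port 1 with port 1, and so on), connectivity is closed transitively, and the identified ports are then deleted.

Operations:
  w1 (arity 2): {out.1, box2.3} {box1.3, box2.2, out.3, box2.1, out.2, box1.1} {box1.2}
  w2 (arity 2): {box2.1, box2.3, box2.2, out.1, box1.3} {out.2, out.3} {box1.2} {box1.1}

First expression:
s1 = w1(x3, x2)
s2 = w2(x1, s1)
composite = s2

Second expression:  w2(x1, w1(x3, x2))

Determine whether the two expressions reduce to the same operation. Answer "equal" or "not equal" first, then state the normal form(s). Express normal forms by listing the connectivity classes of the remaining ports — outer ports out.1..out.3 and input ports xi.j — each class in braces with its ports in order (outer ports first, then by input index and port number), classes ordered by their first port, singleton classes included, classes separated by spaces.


equal; both compose to {out.1, x1.3, x2.1, x2.2, x2.3, x3.1, x3.3} {out.2, out.3} {x1.1} {x1.2} {x3.2}


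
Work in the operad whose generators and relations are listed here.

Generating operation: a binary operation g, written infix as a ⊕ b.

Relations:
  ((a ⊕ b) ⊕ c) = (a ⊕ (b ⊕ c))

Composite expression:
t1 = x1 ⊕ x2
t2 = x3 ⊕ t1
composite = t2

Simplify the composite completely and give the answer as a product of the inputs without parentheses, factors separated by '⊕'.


Associativity of g dissolves the nesting; only the x-input order survives.
(x1 ⊕ x2) linearizes to x1 ⊕ x2
(x3 ⊕ (x1 ⊕ x2)) linearizes to x3 ⊕ x1 ⊕ x2

x3 ⊕ x1 ⊕ x2


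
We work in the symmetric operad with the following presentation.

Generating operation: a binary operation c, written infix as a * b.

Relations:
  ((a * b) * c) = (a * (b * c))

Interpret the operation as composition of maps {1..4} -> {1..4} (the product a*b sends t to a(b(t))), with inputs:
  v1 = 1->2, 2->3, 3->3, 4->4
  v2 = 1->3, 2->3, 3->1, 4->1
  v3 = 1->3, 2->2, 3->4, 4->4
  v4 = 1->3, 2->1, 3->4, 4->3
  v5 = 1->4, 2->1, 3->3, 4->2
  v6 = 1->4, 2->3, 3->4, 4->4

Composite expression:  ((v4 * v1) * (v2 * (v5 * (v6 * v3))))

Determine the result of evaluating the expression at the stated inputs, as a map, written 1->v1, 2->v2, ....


1->4, 2->1, 3->4, 4->4

(v4 * v1) = 1->1, 2->4, 3->4, 4->3
(v6 * v3) = 1->4, 2->3, 3->4, 4->4
(v5 * (v6 * v3)) = 1->2, 2->3, 3->2, 4->2
(v2 * (v5 * (v6 * v3))) = 1->3, 2->1, 3->3, 4->3
((v4 * v1) * (v2 * (v5 * (v6 * v3)))) = 1->4, 2->1, 3->4, 4->4


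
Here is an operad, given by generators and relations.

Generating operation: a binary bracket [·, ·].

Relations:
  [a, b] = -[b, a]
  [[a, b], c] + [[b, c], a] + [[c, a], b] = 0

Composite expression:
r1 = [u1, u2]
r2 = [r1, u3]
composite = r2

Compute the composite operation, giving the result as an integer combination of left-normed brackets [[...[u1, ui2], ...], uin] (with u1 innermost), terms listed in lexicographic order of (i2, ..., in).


[[u1, u2], u3]


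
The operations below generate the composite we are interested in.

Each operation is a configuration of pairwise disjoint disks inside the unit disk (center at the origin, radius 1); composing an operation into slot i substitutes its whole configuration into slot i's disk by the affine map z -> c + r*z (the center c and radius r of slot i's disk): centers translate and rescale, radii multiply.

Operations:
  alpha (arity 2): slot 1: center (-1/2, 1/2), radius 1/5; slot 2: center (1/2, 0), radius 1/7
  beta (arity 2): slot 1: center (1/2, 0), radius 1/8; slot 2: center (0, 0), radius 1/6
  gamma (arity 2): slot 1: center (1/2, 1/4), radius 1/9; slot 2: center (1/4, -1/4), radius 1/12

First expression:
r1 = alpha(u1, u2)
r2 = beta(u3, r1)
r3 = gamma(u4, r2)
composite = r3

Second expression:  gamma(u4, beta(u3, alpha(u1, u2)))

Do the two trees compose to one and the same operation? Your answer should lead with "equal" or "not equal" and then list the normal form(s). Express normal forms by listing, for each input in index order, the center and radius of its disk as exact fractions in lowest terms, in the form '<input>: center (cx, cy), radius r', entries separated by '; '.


equal — both sides give u1: center (35/144, -35/144), radius 1/360; u2: center (37/144, -1/4), radius 1/504; u3: center (7/24, -1/4), radius 1/96; u4: center (1/2, 1/4), radius 1/9

In normal form, the first expression is u1: center (35/144, -35/144), radius 1/360; u2: center (37/144, -1/4), radius 1/504; u3: center (7/24, -1/4), radius 1/96; u4: center (1/2, 1/4), radius 1/9
In normal form, the second expression is u1: center (35/144, -35/144), radius 1/360; u2: center (37/144, -1/4), radius 1/504; u3: center (7/24, -1/4), radius 1/96; u4: center (1/2, 1/4), radius 1/9
Both agree, so they are equal.


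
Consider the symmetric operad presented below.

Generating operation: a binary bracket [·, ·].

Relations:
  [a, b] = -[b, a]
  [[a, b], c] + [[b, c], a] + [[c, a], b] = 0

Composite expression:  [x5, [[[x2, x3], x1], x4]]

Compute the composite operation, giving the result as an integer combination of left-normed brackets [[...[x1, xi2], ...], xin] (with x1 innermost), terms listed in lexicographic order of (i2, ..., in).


[[[[x1, x2], x3], x4], x5] - [[[[x1, x3], x2], x4], x5]

Left-normed coefficients sit on the x1-initial expansion words.
Composite bracket: [x5, [[[x2, x3], x1], x4]]
Expanding via [a, b] = ab - ba: 16 signed words (2^4 = 16).
Keep just the words that open with x1:
  the word x1x2x3x4x5 carries sign +1 and contributes +[[[[x1, x2], x3], x4], x5]
  the word x1x3x2x4x5 carries sign -1 and contributes -[[[[x1, x3], x2], x4], x5]


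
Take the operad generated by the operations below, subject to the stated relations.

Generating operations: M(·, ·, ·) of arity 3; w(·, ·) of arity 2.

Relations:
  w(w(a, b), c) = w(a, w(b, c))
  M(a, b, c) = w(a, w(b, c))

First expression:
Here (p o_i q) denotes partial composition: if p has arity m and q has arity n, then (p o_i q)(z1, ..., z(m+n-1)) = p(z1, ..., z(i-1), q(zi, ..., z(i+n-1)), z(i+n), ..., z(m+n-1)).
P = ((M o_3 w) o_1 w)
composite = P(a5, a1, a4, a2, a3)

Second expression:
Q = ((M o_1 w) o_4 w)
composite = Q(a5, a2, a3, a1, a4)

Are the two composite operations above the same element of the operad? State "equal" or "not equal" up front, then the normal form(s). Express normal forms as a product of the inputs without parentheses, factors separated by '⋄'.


not equal; the first gives a5 ⋄ a1 ⋄ a4 ⋄ a2 ⋄ a3 and the second a5 ⋄ a2 ⋄ a3 ⋄ a1 ⋄ a4

The first expression, normalized: a5 ⋄ a1 ⋄ a4 ⋄ a2 ⋄ a3
The second expression, normalized: a5 ⋄ a2 ⋄ a3 ⋄ a1 ⋄ a4
No match — not equal.


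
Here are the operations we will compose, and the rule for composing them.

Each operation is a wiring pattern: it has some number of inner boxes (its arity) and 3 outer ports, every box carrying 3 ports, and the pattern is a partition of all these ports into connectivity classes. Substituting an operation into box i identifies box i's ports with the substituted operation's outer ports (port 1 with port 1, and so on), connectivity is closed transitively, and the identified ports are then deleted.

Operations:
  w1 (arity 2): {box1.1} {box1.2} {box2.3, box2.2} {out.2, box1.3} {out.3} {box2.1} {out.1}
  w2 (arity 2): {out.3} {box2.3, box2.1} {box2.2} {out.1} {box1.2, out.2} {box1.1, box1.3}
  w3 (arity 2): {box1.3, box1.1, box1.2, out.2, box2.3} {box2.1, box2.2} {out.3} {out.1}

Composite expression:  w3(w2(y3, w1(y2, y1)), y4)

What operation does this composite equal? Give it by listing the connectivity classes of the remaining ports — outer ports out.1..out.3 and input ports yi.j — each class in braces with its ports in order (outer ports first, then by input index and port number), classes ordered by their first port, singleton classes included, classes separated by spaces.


Two ports join when wires chain via w3-identified ports.
after w1, the pattern on (y2, y1) reads {out.1} {out.2, y2.3} {out.3} {y1.1} {y1.2, y1.3} {y2.1} {y2.2} (out.j = its outer ports)
after w2, the pattern on (y3, y2, y1) reads {out.1} {out.2, y3.2} {out.3} {y1.1} {y1.2, y1.3} {y2.1} {y2.2} {y2.3} {y3.1, y3.3} (out.j = its outer ports)
after w3, the pattern on (y3, y2, y1, y4) reads {out.1} {out.2, y3.2, y4.3} {out.3} {y1.1} {y1.2, y1.3} {y2.1} {y2.2} {y2.3} {y3.1, y3.3} {y4.1, y4.2} (out.j = its outer ports)

{out.1} {out.2, y3.2, y4.3} {out.3} {y1.1} {y1.2, y1.3} {y2.1} {y2.2} {y2.3} {y3.1, y3.3} {y4.1, y4.2}


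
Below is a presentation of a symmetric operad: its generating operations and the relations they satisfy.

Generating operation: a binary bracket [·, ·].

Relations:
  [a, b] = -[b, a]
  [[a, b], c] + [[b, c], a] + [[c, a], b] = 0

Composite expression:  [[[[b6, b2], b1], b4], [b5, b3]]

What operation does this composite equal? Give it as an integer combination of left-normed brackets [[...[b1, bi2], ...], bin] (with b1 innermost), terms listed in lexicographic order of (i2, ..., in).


-[[[[[b1, b2], b6], b4], b3], b5] + [[[[[b1, b2], b6], b4], b5], b3] + [[[[[b1, b6], b2], b4], b3], b5] - [[[[[b1, b6], b2], b4], b5], b3]

Expand each bracket as ab - ba; the b1-initial words give the coefficients.
Composite bracket: [[[[b6, b2], b1], b4], [b5, b3]]
Under [a, b] = ab - ba we get 32 signed associative words (2^5 = 32).
The b1-initial words carry the normal form:
  the word b1b2b6b4b3b5 carries sign -1 and contributes -[[[[[b1, b2], b6], b4], b3], b5]
  the word b1b2b6b4b5b3 carries sign +1 and contributes +[[[[[b1, b2], b6], b4], b5], b3]
  the word b1b6b2b4b3b5 carries sign +1 and contributes +[[[[[b1, b6], b2], b4], b3], b5]
  the word b1b6b2b4b5b3 carries sign -1 and contributes -[[[[[b1, b6], b2], b4], b5], b3]


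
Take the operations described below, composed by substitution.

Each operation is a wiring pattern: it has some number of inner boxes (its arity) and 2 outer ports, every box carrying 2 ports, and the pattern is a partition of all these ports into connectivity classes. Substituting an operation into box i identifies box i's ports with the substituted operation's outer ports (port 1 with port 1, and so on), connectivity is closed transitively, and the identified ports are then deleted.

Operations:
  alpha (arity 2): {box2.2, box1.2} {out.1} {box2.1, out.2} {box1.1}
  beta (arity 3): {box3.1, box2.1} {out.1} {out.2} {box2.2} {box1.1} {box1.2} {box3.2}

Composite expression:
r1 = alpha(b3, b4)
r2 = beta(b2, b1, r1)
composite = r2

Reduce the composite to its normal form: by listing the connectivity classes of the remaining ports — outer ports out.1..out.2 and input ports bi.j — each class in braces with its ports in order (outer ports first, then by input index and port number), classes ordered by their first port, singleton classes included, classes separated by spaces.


{out.1} {out.2} {b1.1} {b1.2} {b2.1} {b2.2} {b3.1} {b3.2, b4.2} {b4.1}

Two ports join when wires chain via beta-identified ports.
the subtree at alpha composes to {out.1} {out.2, b4.1} {b3.1} {b3.2, b4.2} on (b3, b4); out.j = own outer ports
the subtree at beta composes to {out.1} {out.2} {b1.1} {b1.2} {b2.1} {b2.2} {b3.1} {b3.2, b4.2} {b4.1} on (b2, b1, b3, b4); out.j = own outer ports


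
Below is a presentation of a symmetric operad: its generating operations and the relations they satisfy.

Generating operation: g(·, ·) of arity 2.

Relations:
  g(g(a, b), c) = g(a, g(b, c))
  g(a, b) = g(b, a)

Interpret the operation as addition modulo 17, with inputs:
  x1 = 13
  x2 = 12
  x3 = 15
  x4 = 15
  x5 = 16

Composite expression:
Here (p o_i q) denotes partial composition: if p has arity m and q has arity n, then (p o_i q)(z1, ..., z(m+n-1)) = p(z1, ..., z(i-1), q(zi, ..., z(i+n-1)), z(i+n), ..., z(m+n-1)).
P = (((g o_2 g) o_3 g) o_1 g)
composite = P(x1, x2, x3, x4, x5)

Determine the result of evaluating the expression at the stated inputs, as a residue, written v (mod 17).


g(x1, x2) = 8
g(x4, x5) = 14
g(x3, g(x4, x5)) = 12
g(g(x1, x2), g(x3, g(x4, x5))) = 3

3 (mod 17)


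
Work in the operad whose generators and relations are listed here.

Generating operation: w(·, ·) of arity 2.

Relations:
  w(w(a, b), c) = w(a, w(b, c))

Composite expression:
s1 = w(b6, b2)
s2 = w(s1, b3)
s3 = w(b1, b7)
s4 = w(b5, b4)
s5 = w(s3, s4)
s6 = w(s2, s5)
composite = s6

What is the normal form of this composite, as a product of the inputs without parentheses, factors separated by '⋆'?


b6 ⋆ b2 ⋆ b3 ⋆ b1 ⋆ b7 ⋆ b5 ⋆ b4

All parenthesizations of w agree; list the b-inputs left to right.
w(b6, b2) collapses to b6 ⋆ b2
w(w(b6, b2), b3) collapses to b6 ⋆ b2 ⋆ b3
w(b1, b7) collapses to b1 ⋆ b7
w(b5, b4) collapses to b5 ⋆ b4
w(w(b1, b7), w(b5, b4)) collapses to b1 ⋆ b7 ⋆ b5 ⋆ b4
w(w(w(b6, b2), b3), w(w(b1, b7), w(b5, b4))) collapses to b6 ⋆ b2 ⋆ b3 ⋆ b1 ⋆ b7 ⋆ b5 ⋆ b4


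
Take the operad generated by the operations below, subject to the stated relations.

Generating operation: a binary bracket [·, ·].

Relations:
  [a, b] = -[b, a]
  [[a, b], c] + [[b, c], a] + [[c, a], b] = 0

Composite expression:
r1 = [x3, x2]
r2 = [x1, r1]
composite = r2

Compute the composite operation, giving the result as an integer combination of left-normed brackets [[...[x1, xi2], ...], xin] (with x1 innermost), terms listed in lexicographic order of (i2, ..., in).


A multilinear Lie element is pinned by x1-initial words (x1 innermost).
Composite bracket: [x1, [x3, x2]]
The bracket unfolds into 4 signed words via [a, b] = ab - ba (2^2 = 4).
Coefficients come from the x1-initial words:
  x1x2x3 (sign -1) contributes -[[x1, x2], x3]
  x1x3x2 (sign +1) contributes +[[x1, x3], x2]

-[[x1, x2], x3] + [[x1, x3], x2]


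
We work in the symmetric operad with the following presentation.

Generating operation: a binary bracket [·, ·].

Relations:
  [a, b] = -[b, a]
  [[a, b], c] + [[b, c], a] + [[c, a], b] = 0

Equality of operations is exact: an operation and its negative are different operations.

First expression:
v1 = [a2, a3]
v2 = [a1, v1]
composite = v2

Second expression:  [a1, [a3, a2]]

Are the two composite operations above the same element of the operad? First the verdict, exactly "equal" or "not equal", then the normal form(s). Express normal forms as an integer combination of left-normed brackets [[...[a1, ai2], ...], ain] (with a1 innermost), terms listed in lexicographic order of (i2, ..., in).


not equal; first: [[a1, a2], a3] - [[a1, a3], a2]; second: -[[a1, a2], a3] + [[a1, a3], a2]

Normal form of the first expression: [[a1, a2], a3] - [[a1, a3], a2]
Normal form of the second expression: -[[a1, a2], a3] + [[a1, a3], a2]
No match — not equal.


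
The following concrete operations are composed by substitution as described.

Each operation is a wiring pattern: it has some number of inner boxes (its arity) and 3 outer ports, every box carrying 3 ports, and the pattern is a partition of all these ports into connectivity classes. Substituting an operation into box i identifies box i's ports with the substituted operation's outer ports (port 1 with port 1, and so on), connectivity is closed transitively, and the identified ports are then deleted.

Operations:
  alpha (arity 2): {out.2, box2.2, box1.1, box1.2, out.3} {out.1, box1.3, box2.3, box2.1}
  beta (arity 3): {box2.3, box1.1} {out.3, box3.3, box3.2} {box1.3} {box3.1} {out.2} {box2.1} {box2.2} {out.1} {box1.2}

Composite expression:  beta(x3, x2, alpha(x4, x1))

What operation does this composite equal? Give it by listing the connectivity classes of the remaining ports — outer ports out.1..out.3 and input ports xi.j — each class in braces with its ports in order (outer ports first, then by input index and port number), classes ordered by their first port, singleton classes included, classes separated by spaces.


Treat the ports identified at beta as solder joints: merge, then drop.
through alpha, on inputs (x4, x1): {out.1, x1.1, x1.3, x4.3} {out.2, out.3, x1.2, x4.1, x4.2} (out.j = stage outer ports)
through beta, on inputs (x3, x2, x4, x1): {out.1} {out.2} {out.3, x1.2, x4.1, x4.2} {x1.1, x1.3, x4.3} {x2.1} {x2.2} {x2.3, x3.1} {x3.2} {x3.3} (out.j = stage outer ports)

{out.1} {out.2} {out.3, x1.2, x4.1, x4.2} {x1.1, x1.3, x4.3} {x2.1} {x2.2} {x2.3, x3.1} {x3.2} {x3.3}


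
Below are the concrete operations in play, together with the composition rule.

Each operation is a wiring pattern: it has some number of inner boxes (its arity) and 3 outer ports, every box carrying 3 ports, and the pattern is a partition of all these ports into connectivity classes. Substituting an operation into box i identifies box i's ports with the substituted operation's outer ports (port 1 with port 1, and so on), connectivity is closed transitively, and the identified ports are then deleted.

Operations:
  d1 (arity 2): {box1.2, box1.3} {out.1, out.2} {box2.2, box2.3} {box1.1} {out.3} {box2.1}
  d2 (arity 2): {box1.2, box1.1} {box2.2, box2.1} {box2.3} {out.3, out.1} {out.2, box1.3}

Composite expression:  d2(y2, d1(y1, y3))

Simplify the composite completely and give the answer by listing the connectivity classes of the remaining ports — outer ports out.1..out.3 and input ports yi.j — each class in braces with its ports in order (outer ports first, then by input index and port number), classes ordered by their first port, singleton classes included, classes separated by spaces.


Substituting into d2 glues patterns; closure does the rest.
stage d1: inputs (y1, y3), connectivity {out.1, out.2} {out.3} {y1.1} {y1.2, y1.3} {y3.1} {y3.2, y3.3}, out.j its boundary
stage d2: inputs (y2, y1, y3), connectivity {out.1, out.3} {out.2, y2.3} {y1.1} {y1.2, y1.3} {y2.1, y2.2} {y3.1} {y3.2, y3.3}, out.j its boundary

{out.1, out.3} {out.2, y2.3} {y1.1} {y1.2, y1.3} {y2.1, y2.2} {y3.1} {y3.2, y3.3}
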